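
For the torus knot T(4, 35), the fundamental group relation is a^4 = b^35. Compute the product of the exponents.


The relation is a^4 = b^35.
Product of exponents = 4 * 35
= 140

140


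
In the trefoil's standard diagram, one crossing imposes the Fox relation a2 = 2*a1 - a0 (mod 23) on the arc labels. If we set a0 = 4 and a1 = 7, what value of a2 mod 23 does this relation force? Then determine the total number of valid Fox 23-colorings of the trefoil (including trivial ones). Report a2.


Step 1: Apply the given crossing relation 2*a1 - a0 - a2 = 0 (mod 23).
  a2 = 2*a1 - a0 mod 23
  a2 = 2*7 - 4 mod 23
  a2 = 14 - 4 mod 23
  a2 = 10 mod 23 = 10
Step 2: The trefoil has determinant 3.
  Number of Fox p-colorings (p prime) is p^2 if p = 3, else p.
  Since 23 does not divide 3, only trivial (constant) colorings exist.
  (So the trial a0 = 4, a1 = 7 with a0 != a1 does NOT extend to a valid coloring of the whole trefoil: the other two crossing relations require 3*(a1 - a0) = 0 (mod 23), which fails.)
  Total colorings = 23
Step 3: a2 = 10, total Fox 23-colorings = 23

10


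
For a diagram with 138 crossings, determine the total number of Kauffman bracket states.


Each crossing contributes 2 choices (A-smoothing or B-smoothing).
Total states = 2^138 = 348449143727040986586495598010130648530944

348449143727040986586495598010130648530944


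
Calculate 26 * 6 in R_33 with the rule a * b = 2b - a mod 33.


26 * 6 = 2*6 - 26 mod 33
= 12 - 26 mod 33
= -14 mod 33 = 19

19


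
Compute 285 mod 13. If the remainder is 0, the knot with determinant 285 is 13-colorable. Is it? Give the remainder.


Step 1: A knot is p-colorable if and only if p divides its determinant.
Step 2: Compute 285 mod 13.
285 = 21 * 13 + 12
Step 3: 285 mod 13 = 12
Step 4: The knot is 13-colorable: no

12


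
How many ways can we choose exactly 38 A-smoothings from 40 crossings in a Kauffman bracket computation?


We choose which 38 of 40 crossings get A-smoothings.
C(40, 38) = 40! / (38! * 2!)
= 780

780


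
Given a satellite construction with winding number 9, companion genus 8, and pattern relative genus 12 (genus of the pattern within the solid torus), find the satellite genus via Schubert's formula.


Schubert: g(satellite) = g_rel(pattern) + |winding| * g(companion),
where g_rel(pattern) is the genus of the pattern relative to the solid torus.
= 12 + 9 * 8
= 12 + 72 = 84

84


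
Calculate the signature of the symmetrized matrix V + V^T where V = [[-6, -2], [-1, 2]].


Step 1: V + V^T = [[-12, -3], [-3, 4]]
Step 2: trace = -8, det = -57
Step 3: Discriminant = (-8)^2 - 4*(-57) = 292
Step 4: Eigenvalues: 4.544, -12.544
Step 5: Signature = (# positive eigenvalues) - (# negative eigenvalues) = 0

0


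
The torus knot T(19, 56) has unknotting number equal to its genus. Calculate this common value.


For a torus knot T(p,q), both the unknotting number and genus equal (p-1)(q-1)/2.
= (19-1)(56-1)/2
= 18*55/2
= 990/2 = 495

495


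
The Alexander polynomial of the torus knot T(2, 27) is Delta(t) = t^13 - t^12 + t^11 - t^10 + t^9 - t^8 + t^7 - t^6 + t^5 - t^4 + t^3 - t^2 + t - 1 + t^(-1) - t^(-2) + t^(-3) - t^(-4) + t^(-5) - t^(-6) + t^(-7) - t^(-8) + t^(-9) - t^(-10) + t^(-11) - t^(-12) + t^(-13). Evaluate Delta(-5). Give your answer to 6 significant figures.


Substituting t = -5 into Delta(t) = t^13 - t^12 + t^11 - t^10 + t^9 - t^8 + t^7 - t^6 + t^5 - t^4 + t^3 - t^2 + t - 1 + t^(-1) - t^(-2) + t^(-3) - t^(-4) + t^(-5) - t^(-6) + t^(-7) - t^(-8) + t^(-9) - t^(-10) + t^(-11) - t^(-12) + t^(-13):
Term values: (-1220703125) + (-244140625) + (-48828125) + (-9765625) + (-1953125) + (-390625) + (-78125) + (-15625) + (-3125) + (-625) + (-125) + (-25) + (-5) + (-1) + (-0.2) + (-0.04) + (-0.008) + (-0.0016) + (-0.00032) + (-6.4e-05) + (-1.28e-05) + (-2.56e-06) + (-5.12e-07) + (-1.024e-07) + (-2.048e-08) + (-4.096e-09) + (-8.192e-10)
Sum = -1525878906
Rounded to 6 significant figures: -1.52588e+09

-1.52588e+09


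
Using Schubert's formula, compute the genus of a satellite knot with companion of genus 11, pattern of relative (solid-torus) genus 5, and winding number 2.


Schubert: g(satellite) = g_rel(pattern) + |winding| * g(companion),
where g_rel(pattern) is the genus of the pattern relative to the solid torus.
= 5 + 2 * 11
= 5 + 22 = 27

27


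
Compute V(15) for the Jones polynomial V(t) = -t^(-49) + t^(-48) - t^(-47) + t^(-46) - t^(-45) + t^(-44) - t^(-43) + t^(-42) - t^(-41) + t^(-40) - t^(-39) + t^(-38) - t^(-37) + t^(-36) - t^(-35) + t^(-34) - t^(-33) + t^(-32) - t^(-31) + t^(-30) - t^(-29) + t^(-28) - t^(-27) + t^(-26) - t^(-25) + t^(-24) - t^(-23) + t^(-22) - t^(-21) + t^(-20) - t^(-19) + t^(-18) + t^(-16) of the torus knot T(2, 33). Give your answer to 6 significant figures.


Substituting t = 15 into V(t) = -t^(-49) + t^(-48) - t^(-47) + t^(-46) - t^(-45) + t^(-44) - t^(-43) + t^(-42) - t^(-41) + t^(-40) - t^(-39) + t^(-38) - t^(-37) + t^(-36) - t^(-35) + t^(-34) - t^(-33) + t^(-32) - t^(-31) + t^(-30) - t^(-29) + t^(-28) - t^(-27) + t^(-26) - t^(-25) + t^(-24) - t^(-23) + t^(-22) - t^(-21) + t^(-20) - t^(-19) + t^(-18) + t^(-16):
  (-)t^(-49) = -2.35249e-58
  (+)t^(-48) = 3.52874e-57
  (-)t^(-47) = -5.29311e-56
  (+)t^(-46) = 7.93966e-55
  (-)t^(-45) = -1.19095e-53
  (+)t^(-44) = 1.78642e-52
  (-)t^(-43) = -2.67964e-51
  (+)t^(-42) = 4.01945e-50
  (-)t^(-41) = -6.02918e-49
  (+)t^(-40) = 9.04377e-48
  (-)t^(-39) = -1.35657e-46
  (+)t^(-38) = 2.03485e-45
  (-)t^(-37) = -3.05227e-44
  (+)t^(-36) = 4.57841e-43
  (-)t^(-35) = -6.86761e-42
  (+)t^(-34) = 1.03014e-40
  (-)t^(-33) = -1.54521e-39
  (+)t^(-32) = 2.31782e-38
  (-)t^(-31) = -3.47673e-37
  (+)t^(-30) = 5.2151e-36
  (-)t^(-29) = -7.82264e-35
  (+)t^(-28) = 1.1734e-33
  (-)t^(-27) = -1.76009e-32
  (+)t^(-26) = 2.64014e-31
  (-)t^(-25) = -3.96021e-30
  (+)t^(-24) = 5.94032e-29
  (-)t^(-23) = -8.91048e-28
  (+)t^(-22) = 1.33657e-26
  (-)t^(-21) = -2.00486e-25
  (+)t^(-20) = 3.00729e-24
  (-)t^(-19) = -4.51093e-23
  (+)t^(-18) = 6.76639e-22
  (+)t^(-16) = 1.52244e-19
Sum = (-2.35249e-58) + (3.52874e-57) + (-5.29311e-56) + (7.93966e-55) + (-1.19095e-53) + (1.78642e-52) + (-2.67964e-51) + (4.01945e-50) + (-6.02918e-49) + (9.04377e-48) + (-1.35657e-46) + (2.03485e-45) + (-3.05227e-44) + (4.57841e-43) + (-6.86761e-42) + (1.03014e-40) + (-1.54521e-39) + (2.31782e-38) + (-3.47673e-37) + (5.2151e-36) + (-7.82264e-35) + (1.1734e-33) + (-1.76009e-32) + (2.64014e-31) + (-3.96021e-30) + (5.94032e-29) + (-8.91048e-28) + (1.33657e-26) + (-2.00486e-25) + (3.00729e-24) + (-4.51093e-23) + (6.76639e-22) + (1.52244e-19)
= 1.528782336e-19
Rounded to 6 significant figures: 1.52878e-19

1.52878e-19


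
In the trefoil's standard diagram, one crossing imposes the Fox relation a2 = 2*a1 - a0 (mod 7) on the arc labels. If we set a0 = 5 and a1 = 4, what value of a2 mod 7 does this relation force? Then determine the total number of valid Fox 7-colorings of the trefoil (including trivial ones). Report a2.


Step 1: Apply the given crossing relation 2*a1 - a0 - a2 = 0 (mod 7).
  a2 = 2*a1 - a0 mod 7
  a2 = 2*4 - 5 mod 7
  a2 = 8 - 5 mod 7
  a2 = 3 mod 7 = 3
Step 2: The trefoil has determinant 3.
  Number of Fox p-colorings (p prime) is p^2 if p = 3, else p.
  Since 7 does not divide 3, only trivial (constant) colorings exist.
  (So the trial a0 = 5, a1 = 4 with a0 != a1 does NOT extend to a valid coloring of the whole trefoil: the other two crossing relations require 3*(a1 - a0) = 0 (mod 7), which fails.)
  Total colorings = 7
Step 3: a2 = 3, total Fox 7-colorings = 7

3


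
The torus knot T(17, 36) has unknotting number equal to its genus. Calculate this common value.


For a torus knot T(p,q), both the unknotting number and genus equal (p-1)(q-1)/2.
= (17-1)(36-1)/2
= 16*35/2
= 560/2 = 280

280


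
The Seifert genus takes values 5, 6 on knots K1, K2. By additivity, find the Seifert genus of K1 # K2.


The Seifert genus is additive under connected sum.
Seifert genus(K1 # K2) = (5) + (6)
= 11

11


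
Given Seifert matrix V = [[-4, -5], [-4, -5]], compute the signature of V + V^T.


Step 1: V + V^T = [[-8, -9], [-9, -10]]
Step 2: trace = -18, det = -1
Step 3: Discriminant = (-18)^2 - 4*(-1) = 328
Step 4: Eigenvalues: 0.0553851, -18.0554
Step 5: Signature = (# positive eigenvalues) - (# negative eigenvalues) = 0

0


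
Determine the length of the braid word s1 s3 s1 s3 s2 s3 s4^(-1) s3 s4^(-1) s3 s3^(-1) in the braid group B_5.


The word length counts the number of generators (including inverses).
Listing each generator: s1, s3, s1, s3, s2, s3, s4^(-1), s3, s4^(-1), s3, s3^(-1)
There are 11 generators in this braid word.

11


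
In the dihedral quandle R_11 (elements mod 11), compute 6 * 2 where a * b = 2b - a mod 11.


6 * 2 = 2*2 - 6 mod 11
= 4 - 6 mod 11
= -2 mod 11 = 9

9


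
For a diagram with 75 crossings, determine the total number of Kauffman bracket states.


Each crossing contributes 2 choices (A-smoothing or B-smoothing).
Total states = 2^75 = 37778931862957161709568

37778931862957161709568


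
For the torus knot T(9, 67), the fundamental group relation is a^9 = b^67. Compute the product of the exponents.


The relation is a^9 = b^67.
Product of exponents = 9 * 67
= 603

603


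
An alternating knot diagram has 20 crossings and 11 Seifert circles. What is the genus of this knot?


For alternating knots, g = (c - s + 1)/2.
= (20 - 11 + 1)/2
= 10/2 = 5

5


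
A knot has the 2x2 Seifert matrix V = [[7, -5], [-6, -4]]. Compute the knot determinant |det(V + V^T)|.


Step 1: Form V + V^T where V = [[7, -5], [-6, -4]]
  V^T = [[7, -6], [-5, -4]]
  V + V^T = [[14, -11], [-11, -8]]
Step 2: det(V + V^T) = 14*(-8) - (-11)*(-11)
  = -112 - 121 = -233
Step 3: Knot determinant = |det(V + V^T)| = |-233| = 233

233


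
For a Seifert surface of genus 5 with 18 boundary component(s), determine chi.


chi = 2 - 2g - b
= 2 - 2*5 - 18
= 2 - 10 - 18 = -26

-26


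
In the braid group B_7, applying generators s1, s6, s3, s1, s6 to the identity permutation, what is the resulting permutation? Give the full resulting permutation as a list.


Starting with identity [1, 2, 3, 4, 5, 6, 7].
Apply generators in sequence:
  After s1: [2, 1, 3, 4, 5, 6, 7]
  After s6: [2, 1, 3, 4, 5, 7, 6]
  After s3: [2, 1, 4, 3, 5, 7, 6]
  After s1: [1, 2, 4, 3, 5, 7, 6]
  After s6: [1, 2, 4, 3, 5, 6, 7]
Final permutation: [1, 2, 4, 3, 5, 6, 7]

[1, 2, 4, 3, 5, 6, 7]


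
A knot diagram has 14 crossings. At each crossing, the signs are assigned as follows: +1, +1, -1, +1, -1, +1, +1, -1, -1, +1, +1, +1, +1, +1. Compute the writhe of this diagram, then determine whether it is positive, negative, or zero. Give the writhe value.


Step 1: Count positive crossings (+1).
Positive crossings: 10
Step 2: Count negative crossings (-1).
Negative crossings: 4
Step 3: Writhe = (positive) - (negative)
w = 10 - 4 = 6
Step 4: |w| = 6, and w is positive

6


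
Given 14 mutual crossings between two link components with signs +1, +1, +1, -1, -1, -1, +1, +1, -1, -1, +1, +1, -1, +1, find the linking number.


Step 1: Count positive crossings: 8
Step 2: Count negative crossings: 6
Step 3: Sum of signs = 8 - 6 = 2
Step 4: Linking number = sum/2 = 2/2 = 1

1


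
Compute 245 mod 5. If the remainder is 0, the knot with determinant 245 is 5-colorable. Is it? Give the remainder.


Step 1: A knot is p-colorable if and only if p divides its determinant.
Step 2: Compute 245 mod 5.
245 = 49 * 5 + 0
Step 3: 245 mod 5 = 0
Step 4: The knot is 5-colorable: yes

0


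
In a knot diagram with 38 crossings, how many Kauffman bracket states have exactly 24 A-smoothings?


We choose which 24 of 38 crossings get A-smoothings.
C(38, 24) = 38! / (24! * 14!)
= 9669554100

9669554100


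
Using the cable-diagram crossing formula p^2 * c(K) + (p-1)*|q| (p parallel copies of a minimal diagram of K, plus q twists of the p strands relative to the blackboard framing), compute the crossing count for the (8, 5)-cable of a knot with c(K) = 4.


Step 1: Each of the c(K) crossings of the companion diagram becomes p*p = p^2 crossings among the p parallel strands, and each of the |q| twists s_1 s_2 ... s_(p-1) adds (p-1) crossings.
  Crossings = p^2 * c(K) + (p-1)*|q|
Step 2: = 8^2 * 4 + (8-1)*5
Step 3: = 64*4 + 7*5
Step 4: = 256 + 35 = 291

291


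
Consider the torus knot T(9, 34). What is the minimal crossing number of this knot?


For a torus knot T(p, q) with gcd(p,q)=1,
the crossing number is min(p*(q-1), q*(p-1)).
p*(q-1) = 9*33 = 297
q*(p-1) = 34*8 = 272
min(297, 272) = 272

272


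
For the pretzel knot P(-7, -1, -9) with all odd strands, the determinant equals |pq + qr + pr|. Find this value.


Step 1: Compute pq + qr + pr.
pq = (-7)*(-1) = 7
qr = (-1)*(-9) = 9
pr = (-7)*(-9) = 63
pq + qr + pr = 7 + 9 + 63 = 79
Step 2: Take absolute value.
det(P(-7,-1,-9)) = |79| = 79

79


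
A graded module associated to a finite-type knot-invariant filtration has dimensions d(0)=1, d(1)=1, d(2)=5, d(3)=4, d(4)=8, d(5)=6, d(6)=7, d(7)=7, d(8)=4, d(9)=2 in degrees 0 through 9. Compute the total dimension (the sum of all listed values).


Total dimension = d(0) + d(1) + ... + d(9)
= 1 + 1 + 5 + 4 + 8 + 6 + 7 + 7 + 4 + 2
= 45

45


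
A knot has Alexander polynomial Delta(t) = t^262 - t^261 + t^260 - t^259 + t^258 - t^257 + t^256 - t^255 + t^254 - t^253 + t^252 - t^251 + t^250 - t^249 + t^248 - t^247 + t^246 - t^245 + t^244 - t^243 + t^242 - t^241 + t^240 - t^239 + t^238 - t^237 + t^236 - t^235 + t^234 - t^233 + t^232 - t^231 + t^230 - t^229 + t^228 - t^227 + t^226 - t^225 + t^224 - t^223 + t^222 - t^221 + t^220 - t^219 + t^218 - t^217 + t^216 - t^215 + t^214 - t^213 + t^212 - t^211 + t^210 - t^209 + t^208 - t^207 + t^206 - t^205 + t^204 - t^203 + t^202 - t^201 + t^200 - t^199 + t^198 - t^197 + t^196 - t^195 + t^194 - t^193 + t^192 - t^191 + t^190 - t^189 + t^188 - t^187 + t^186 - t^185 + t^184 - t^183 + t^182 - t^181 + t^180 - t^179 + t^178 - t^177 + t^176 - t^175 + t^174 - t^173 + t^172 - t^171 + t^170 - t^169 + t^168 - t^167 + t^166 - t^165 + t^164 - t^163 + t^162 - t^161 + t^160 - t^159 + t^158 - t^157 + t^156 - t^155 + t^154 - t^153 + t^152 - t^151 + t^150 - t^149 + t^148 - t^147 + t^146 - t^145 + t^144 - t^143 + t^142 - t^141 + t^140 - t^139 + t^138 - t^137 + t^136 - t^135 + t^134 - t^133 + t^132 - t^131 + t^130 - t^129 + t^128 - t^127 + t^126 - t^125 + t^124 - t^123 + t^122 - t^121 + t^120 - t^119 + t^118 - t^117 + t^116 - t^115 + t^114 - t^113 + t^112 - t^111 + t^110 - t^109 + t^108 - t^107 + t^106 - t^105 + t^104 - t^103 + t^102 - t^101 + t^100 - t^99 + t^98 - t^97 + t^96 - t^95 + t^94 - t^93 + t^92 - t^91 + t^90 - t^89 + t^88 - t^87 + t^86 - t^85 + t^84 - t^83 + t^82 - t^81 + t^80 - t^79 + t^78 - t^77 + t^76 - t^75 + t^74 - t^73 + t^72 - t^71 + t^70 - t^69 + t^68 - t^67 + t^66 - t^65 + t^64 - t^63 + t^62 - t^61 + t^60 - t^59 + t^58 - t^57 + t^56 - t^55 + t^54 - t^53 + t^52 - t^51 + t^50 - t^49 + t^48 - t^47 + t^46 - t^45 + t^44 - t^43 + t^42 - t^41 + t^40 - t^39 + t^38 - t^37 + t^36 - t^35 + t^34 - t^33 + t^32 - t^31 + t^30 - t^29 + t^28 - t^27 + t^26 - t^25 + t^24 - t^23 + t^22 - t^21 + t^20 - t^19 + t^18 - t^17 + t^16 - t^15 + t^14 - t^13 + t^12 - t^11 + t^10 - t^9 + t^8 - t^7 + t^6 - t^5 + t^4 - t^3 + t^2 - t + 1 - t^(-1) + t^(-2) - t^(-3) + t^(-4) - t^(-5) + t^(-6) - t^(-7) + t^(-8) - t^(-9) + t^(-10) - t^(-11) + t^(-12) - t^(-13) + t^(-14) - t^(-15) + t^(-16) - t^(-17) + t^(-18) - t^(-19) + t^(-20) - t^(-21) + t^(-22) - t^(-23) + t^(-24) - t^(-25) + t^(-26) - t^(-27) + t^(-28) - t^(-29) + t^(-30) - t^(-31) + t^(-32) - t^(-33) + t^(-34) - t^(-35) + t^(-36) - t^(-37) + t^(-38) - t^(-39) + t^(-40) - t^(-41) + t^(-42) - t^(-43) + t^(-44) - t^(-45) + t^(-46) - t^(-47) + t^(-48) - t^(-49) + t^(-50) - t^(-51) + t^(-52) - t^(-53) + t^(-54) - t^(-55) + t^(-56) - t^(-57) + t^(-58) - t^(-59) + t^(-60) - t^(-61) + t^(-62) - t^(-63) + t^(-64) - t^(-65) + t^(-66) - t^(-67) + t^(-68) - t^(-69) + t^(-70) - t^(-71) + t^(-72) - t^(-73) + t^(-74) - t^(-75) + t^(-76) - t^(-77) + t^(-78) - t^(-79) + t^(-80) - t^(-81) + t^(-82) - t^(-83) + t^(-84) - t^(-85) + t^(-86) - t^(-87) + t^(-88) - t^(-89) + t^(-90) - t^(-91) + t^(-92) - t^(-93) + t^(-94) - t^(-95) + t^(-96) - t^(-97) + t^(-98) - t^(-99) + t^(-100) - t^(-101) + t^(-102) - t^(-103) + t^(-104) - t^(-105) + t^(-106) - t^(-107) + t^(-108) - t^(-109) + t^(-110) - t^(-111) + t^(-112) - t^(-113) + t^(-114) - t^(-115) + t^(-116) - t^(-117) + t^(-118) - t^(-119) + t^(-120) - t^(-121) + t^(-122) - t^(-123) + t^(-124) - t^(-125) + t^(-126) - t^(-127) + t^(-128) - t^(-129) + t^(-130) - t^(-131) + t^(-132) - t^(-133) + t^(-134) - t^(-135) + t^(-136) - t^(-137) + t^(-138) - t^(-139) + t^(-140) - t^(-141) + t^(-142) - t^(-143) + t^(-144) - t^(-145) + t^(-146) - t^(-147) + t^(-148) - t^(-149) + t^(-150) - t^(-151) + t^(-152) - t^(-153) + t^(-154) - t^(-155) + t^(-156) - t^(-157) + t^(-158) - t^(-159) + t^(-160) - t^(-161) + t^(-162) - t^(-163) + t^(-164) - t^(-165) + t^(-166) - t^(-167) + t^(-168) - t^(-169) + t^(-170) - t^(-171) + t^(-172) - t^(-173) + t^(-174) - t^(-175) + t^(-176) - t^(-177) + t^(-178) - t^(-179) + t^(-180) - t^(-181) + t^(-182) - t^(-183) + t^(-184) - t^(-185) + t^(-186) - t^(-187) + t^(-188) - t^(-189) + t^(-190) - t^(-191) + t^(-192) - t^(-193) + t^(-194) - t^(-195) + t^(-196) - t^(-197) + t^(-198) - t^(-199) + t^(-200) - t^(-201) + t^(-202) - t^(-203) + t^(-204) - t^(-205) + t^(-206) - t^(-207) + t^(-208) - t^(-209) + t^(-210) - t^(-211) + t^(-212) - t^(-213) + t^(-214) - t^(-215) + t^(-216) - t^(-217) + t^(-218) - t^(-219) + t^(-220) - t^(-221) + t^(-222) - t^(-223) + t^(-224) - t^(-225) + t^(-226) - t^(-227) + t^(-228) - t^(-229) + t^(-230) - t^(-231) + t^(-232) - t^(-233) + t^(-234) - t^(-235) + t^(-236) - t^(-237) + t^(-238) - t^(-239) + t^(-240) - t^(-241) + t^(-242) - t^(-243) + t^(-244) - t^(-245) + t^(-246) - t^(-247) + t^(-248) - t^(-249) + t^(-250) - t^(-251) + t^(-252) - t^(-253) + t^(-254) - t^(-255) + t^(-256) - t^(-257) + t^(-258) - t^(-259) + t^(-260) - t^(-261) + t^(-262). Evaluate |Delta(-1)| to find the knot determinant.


Step 1: The polynomial has 525 terms with alternating signs, exponents from 262 down to -262.
Step 2: Substitute t = -1. The i-th term has coefficient (-1)^i and exponent (m-i),
  so its value is (-1)^i * (-1)^(m-i) = (-1)^m = 1 for every i.
Step 3: All 525 terms equal 1, so Delta(-1) = 525 * (1) = 525
Step 4: |Delta(-1)| = 525

525


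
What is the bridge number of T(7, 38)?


The bridge number of T(p,q) is min(p,q).
min(7, 38) = 7

7


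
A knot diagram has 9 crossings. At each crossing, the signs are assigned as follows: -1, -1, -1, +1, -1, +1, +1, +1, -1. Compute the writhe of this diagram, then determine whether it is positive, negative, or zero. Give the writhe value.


Step 1: Count positive crossings (+1).
Positive crossings: 4
Step 2: Count negative crossings (-1).
Negative crossings: 5
Step 3: Writhe = (positive) - (negative)
w = 4 - 5 = -1
Step 4: |w| = 1, and w is negative

-1


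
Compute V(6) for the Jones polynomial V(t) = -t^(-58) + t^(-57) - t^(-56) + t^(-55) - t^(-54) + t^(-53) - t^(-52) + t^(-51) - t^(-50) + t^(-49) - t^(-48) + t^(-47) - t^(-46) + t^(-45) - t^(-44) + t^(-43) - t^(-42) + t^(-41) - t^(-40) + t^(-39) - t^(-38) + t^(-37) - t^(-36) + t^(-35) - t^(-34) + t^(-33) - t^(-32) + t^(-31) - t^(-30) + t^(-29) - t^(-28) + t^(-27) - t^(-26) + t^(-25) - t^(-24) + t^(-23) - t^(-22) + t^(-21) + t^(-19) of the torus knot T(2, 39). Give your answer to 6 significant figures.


Substituting t = 6 into V(t) = -t^(-58) + t^(-57) - t^(-56) + t^(-55) - t^(-54) + t^(-53) - t^(-52) + t^(-51) - t^(-50) + t^(-49) - t^(-48) + t^(-47) - t^(-46) + t^(-45) - t^(-44) + t^(-43) - t^(-42) + t^(-41) - t^(-40) + t^(-39) - t^(-38) + t^(-37) - t^(-36) + t^(-35) - t^(-34) + t^(-33) - t^(-32) + t^(-31) - t^(-30) + t^(-29) - t^(-28) + t^(-27) - t^(-26) + t^(-25) - t^(-24) + t^(-23) - t^(-22) + t^(-21) + t^(-19):
  (-)t^(-58) = -7.36593e-46
  (+)t^(-57) = 4.41956e-45
  (-)t^(-56) = -2.65173e-44
  (+)t^(-55) = 1.59104e-43
  (-)t^(-54) = -9.54624e-43
  (+)t^(-53) = 5.72775e-42
  (-)t^(-52) = -3.43665e-41
  (+)t^(-51) = 2.06199e-40
  (-)t^(-50) = -1.23719e-39
  (+)t^(-49) = 7.42316e-39
  (-)t^(-48) = -4.4539e-38
  (+)t^(-47) = 2.67234e-37
  (-)t^(-46) = -1.6034e-36
  (+)t^(-45) = 9.62041e-36
  (-)t^(-44) = -5.77225e-35
  (+)t^(-43) = 3.46335e-34
  (-)t^(-42) = -2.07801e-33
  (+)t^(-41) = 1.24681e-32
  (-)t^(-40) = -7.48083e-32
  (+)t^(-39) = 4.4885e-31
  (-)t^(-38) = -2.6931e-30
  (+)t^(-37) = 1.61586e-29
  (-)t^(-36) = -9.69516e-29
  (+)t^(-35) = 5.8171e-28
  (-)t^(-34) = -3.49026e-27
  (+)t^(-33) = 2.09415e-26
  (-)t^(-32) = -1.25649e-25
  (+)t^(-31) = 7.53896e-25
  (-)t^(-30) = -4.52337e-24
  (+)t^(-29) = 2.71402e-23
  (-)t^(-28) = -1.62841e-22
  (+)t^(-27) = 9.77049e-22
  (-)t^(-26) = -5.86229e-21
  (+)t^(-25) = 3.51738e-20
  (-)t^(-24) = -2.11043e-19
  (+)t^(-23) = 1.26626e-18
  (-)t^(-22) = -7.59753e-18
  (+)t^(-21) = 4.55852e-17
  (+)t^(-19) = 1.64107e-15
Sum = (-7.36593e-46) + (4.41956e-45) + (-2.65173e-44) + (1.59104e-43) + (-9.54624e-43) + (5.72775e-42) + (-3.43665e-41) + (2.06199e-40) + (-1.23719e-39) + (7.42316e-39) + (-4.4539e-38) + (2.67234e-37) + (-1.6034e-36) + (9.62041e-36) + (-5.77225e-35) + (3.46335e-34) + (-2.07801e-33) + (1.24681e-32) + (-7.48083e-32) + (4.4885e-31) + (-2.6931e-30) + (1.61586e-29) + (-9.69516e-29) + (5.8171e-28) + (-3.49026e-27) + (2.09415e-26) + (-1.25649e-25) + (7.53896e-25) + (-4.52337e-24) + (2.71402e-23) + (-1.62841e-22) + (9.77049e-22) + (-5.86229e-21) + (3.51738e-20) + (-2.11043e-19) + (1.26626e-18) + (-7.59753e-18) + (4.55852e-17) + (1.64107e-15)
= 1.680139754e-15
Rounded to 6 significant figures: 1.68014e-15

1.68014e-15


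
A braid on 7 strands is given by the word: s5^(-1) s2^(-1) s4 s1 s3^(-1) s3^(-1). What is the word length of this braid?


The word length counts the number of generators (including inverses).
Listing each generator: s5^(-1), s2^(-1), s4, s1, s3^(-1), s3^(-1)
There are 6 generators in this braid word.

6


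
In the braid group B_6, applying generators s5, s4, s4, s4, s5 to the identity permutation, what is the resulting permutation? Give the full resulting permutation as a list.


Starting with identity [1, 2, 3, 4, 5, 6].
Apply generators in sequence:
  After s5: [1, 2, 3, 4, 6, 5]
  After s4: [1, 2, 3, 6, 4, 5]
  After s4: [1, 2, 3, 4, 6, 5]
  After s4: [1, 2, 3, 6, 4, 5]
  After s5: [1, 2, 3, 6, 5, 4]
Final permutation: [1, 2, 3, 6, 5, 4]

[1, 2, 3, 6, 5, 4]


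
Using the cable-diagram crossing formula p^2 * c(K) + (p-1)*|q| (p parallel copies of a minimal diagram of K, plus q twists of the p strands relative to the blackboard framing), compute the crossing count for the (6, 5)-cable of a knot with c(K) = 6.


Step 1: Each of the c(K) crossings of the companion diagram becomes p*p = p^2 crossings among the p parallel strands, and each of the |q| twists s_1 s_2 ... s_(p-1) adds (p-1) crossings.
  Crossings = p^2 * c(K) + (p-1)*|q|
Step 2: = 6^2 * 6 + (6-1)*5
Step 3: = 36*6 + 5*5
Step 4: = 216 + 25 = 241

241


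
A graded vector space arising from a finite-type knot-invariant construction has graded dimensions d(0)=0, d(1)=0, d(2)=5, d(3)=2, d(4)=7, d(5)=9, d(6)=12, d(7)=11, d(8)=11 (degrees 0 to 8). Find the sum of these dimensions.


Total dimension = d(0) + d(1) + ... + d(8)
= 0 + 0 + 5 + 2 + 7 + 9 + 12 + 11 + 11
= 57

57


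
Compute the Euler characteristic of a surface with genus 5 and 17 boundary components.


chi = 2 - 2g - b
= 2 - 2*5 - 17
= 2 - 10 - 17 = -25

-25


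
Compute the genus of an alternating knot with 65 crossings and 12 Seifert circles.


For alternating knots, g = (c - s + 1)/2.
= (65 - 12 + 1)/2
= 54/2 = 27

27


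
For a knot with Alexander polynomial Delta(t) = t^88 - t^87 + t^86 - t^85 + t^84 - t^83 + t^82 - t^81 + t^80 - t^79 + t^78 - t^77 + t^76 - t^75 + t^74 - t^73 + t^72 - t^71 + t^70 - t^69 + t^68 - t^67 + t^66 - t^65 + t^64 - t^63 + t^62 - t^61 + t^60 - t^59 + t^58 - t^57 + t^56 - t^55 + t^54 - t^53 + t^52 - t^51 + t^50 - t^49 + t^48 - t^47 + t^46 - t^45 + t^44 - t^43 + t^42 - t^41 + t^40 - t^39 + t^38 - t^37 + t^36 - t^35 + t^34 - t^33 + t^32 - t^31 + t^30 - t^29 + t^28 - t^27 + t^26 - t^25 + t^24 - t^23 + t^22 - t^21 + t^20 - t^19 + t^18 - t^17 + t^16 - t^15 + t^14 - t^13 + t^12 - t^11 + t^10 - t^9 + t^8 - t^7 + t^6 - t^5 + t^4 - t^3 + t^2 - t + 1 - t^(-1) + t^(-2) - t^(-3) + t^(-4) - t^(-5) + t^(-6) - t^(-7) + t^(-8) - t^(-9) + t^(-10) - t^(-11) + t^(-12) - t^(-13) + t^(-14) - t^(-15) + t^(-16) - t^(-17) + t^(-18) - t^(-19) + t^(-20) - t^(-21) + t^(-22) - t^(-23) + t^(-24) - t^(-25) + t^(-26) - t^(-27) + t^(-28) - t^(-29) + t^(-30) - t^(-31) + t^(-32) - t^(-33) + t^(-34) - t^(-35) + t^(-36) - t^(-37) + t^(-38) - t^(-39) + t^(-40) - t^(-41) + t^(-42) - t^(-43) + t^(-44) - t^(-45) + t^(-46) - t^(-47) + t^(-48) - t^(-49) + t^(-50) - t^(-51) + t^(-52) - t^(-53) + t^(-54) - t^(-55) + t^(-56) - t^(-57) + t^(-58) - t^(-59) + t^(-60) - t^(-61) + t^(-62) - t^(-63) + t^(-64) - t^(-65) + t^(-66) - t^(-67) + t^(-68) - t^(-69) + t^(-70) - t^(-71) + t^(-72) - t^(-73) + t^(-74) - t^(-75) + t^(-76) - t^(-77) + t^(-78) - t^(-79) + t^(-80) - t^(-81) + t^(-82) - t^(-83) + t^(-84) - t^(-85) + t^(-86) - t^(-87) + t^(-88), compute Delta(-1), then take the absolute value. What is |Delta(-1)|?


Step 1: The polynomial has 177 terms with alternating signs, exponents from 88 down to -88.
Step 2: Substitute t = -1. The i-th term has coefficient (-1)^i and exponent (m-i),
  so its value is (-1)^i * (-1)^(m-i) = (-1)^m = 1 for every i.
Step 3: All 177 terms equal 1, so Delta(-1) = 177 * (1) = 177
Step 4: |Delta(-1)| = 177

177


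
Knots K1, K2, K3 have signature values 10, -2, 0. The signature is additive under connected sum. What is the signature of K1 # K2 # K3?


The signature is additive under connected sum.
signature(K1 # K2 # K3) = (10) + (-2) + (0)
= 8

8


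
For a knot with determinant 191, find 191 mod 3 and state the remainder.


Step 1: A knot is p-colorable if and only if p divides its determinant.
Step 2: Compute 191 mod 3.
191 = 63 * 3 + 2
Step 3: 191 mod 3 = 2
Step 4: The knot is 3-colorable: no

2


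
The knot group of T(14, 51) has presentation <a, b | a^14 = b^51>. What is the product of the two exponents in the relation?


The relation is a^14 = b^51.
Product of exponents = 14 * 51
= 714

714


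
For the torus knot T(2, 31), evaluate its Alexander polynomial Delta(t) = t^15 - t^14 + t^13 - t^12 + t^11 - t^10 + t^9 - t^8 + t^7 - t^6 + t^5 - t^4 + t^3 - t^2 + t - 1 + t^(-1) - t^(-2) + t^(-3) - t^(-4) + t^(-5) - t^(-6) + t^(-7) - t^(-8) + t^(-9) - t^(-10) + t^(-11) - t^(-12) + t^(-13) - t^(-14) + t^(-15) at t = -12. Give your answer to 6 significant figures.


Substituting t = -12 into Delta(t) = t^15 - t^14 + t^13 - t^12 + t^11 - t^10 + t^9 - t^8 + t^7 - t^6 + t^5 - t^4 + t^3 - t^2 + t - 1 + t^(-1) - t^(-2) + t^(-3) - t^(-4) + t^(-5) - t^(-6) + t^(-7) - t^(-8) + t^(-9) - t^(-10) + t^(-11) - t^(-12) + t^(-13) - t^(-14) + t^(-15):
Term values: (-15407021574586368) + (-1283918464548864) + (-106993205379072) + (-8916100448256) + (-743008370688) + (-61917364224) + (-5159780352) + (-429981696) + (-35831808) + (-2985984) + (-248832) + (-20736) + (-1728) + (-144) + (-12) + (-1) + (-0.0833333) + (-0.00694444) + (-0.000578704) + (-4.82253e-05) + (-4.01878e-06) + (-3.34898e-07) + (-2.79082e-08) + (-2.32568e-09) + (-1.93807e-10) + (-1.61506e-11) + (-1.34588e-12) + (-1.12157e-13) + (-9.34639e-15) + (-7.78866e-16) + (-6.49055e-17)
Sum = -1.68076599e+16
Rounded to 6 significant figures: -1.68077e+16

-1.68077e+16


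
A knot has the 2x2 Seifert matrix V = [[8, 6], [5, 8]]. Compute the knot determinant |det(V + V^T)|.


Step 1: Form V + V^T where V = [[8, 6], [5, 8]]
  V^T = [[8, 5], [6, 8]]
  V + V^T = [[16, 11], [11, 16]]
Step 2: det(V + V^T) = 16*16 - 11*11
  = 256 - 121 = 135
Step 3: Knot determinant = |det(V + V^T)| = |135| = 135

135


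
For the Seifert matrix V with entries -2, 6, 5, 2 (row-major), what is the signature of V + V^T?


Step 1: V + V^T = [[-4, 11], [11, 4]]
Step 2: trace = 0, det = -137
Step 3: Discriminant = 0^2 - 4*(-137) = 548
Step 4: Eigenvalues: 11.7047, -11.7047
Step 5: Signature = (# positive eigenvalues) - (# negative eigenvalues) = 0

0


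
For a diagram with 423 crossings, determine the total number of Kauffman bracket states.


Each crossing contributes 2 choices (A-smoothing or B-smoothing).
Total states = 2^423 = 21661481985318866090456360813617841433097164651373566993519371723551728967231450179999800047688590453885868835635965404913860608

21661481985318866090456360813617841433097164651373566993519371723551728967231450179999800047688590453885868835635965404913860608


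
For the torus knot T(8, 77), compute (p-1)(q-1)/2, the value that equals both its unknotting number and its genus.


For a torus knot T(p,q), both the unknotting number and genus equal (p-1)(q-1)/2.
= (8-1)(77-1)/2
= 7*76/2
= 532/2 = 266

266


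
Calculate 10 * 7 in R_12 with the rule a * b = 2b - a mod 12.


10 * 7 = 2*7 - 10 mod 12
= 14 - 10 mod 12
= 4 mod 12 = 4

4


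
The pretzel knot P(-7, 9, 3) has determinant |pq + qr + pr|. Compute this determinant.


Step 1: Compute pq + qr + pr.
pq = (-7)*9 = -63
qr = 9*3 = 27
pr = (-7)*3 = -21
pq + qr + pr = -63 + 27 + (-21) = -57
Step 2: Take absolute value.
det(P(-7,9,3)) = |-57| = 57

57


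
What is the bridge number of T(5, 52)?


The bridge number of T(p,q) is min(p,q).
min(5, 52) = 5

5


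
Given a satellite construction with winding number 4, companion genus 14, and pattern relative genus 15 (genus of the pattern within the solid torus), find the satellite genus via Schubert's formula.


Schubert: g(satellite) = g_rel(pattern) + |winding| * g(companion),
where g_rel(pattern) is the genus of the pattern relative to the solid torus.
= 15 + 4 * 14
= 15 + 56 = 71

71


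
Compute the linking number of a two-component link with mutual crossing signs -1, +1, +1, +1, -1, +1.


Step 1: Count positive crossings: 4
Step 2: Count negative crossings: 2
Step 3: Sum of signs = 4 - 2 = 2
Step 4: Linking number = sum/2 = 2/2 = 1

1


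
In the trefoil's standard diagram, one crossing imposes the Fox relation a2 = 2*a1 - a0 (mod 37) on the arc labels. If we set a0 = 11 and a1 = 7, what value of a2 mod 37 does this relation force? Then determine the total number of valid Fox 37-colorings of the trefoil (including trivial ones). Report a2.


Step 1: Apply the given crossing relation 2*a1 - a0 - a2 = 0 (mod 37).
  a2 = 2*a1 - a0 mod 37
  a2 = 2*7 - 11 mod 37
  a2 = 14 - 11 mod 37
  a2 = 3 mod 37 = 3
Step 2: The trefoil has determinant 3.
  Number of Fox p-colorings (p prime) is p^2 if p = 3, else p.
  Since 37 does not divide 3, only trivial (constant) colorings exist.
  (So the trial a0 = 11, a1 = 7 with a0 != a1 does NOT extend to a valid coloring of the whole trefoil: the other two crossing relations require 3*(a1 - a0) = 0 (mod 37), which fails.)
  Total colorings = 37
Step 3: a2 = 3, total Fox 37-colorings = 37

3


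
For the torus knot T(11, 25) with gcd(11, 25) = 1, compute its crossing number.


For a torus knot T(p, q) with gcd(p,q)=1,
the crossing number is min(p*(q-1), q*(p-1)).
p*(q-1) = 11*24 = 264
q*(p-1) = 25*10 = 250
min(264, 250) = 250

250


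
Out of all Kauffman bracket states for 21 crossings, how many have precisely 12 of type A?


We choose which 12 of 21 crossings get A-smoothings.
C(21, 12) = 21! / (12! * 9!)
= 293930

293930


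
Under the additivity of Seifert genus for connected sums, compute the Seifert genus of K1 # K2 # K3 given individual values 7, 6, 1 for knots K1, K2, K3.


The Seifert genus is additive under connected sum.
Seifert genus(K1 # K2 # K3) = (7) + (6) + (1)
= 14

14


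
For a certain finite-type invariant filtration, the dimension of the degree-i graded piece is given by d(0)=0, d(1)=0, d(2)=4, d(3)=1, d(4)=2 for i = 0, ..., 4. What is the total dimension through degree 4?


Total dimension = d(0) + d(1) + ... + d(4)
= 0 + 0 + 4 + 1 + 2
= 7

7


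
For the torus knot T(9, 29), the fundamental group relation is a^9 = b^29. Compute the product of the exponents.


The relation is a^9 = b^29.
Product of exponents = 9 * 29
= 261

261


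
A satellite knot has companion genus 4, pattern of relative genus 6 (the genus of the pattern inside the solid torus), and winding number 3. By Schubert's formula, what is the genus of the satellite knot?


Schubert: g(satellite) = g_rel(pattern) + |winding| * g(companion),
where g_rel(pattern) is the genus of the pattern relative to the solid torus.
= 6 + 3 * 4
= 6 + 12 = 18

18


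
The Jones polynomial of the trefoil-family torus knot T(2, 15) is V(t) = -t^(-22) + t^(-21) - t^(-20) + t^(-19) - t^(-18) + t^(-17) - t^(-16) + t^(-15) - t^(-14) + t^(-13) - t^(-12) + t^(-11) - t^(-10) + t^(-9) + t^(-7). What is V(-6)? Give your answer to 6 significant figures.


Substituting t = -6 into V(t) = -t^(-22) + t^(-21) - t^(-20) + t^(-19) - t^(-18) + t^(-17) - t^(-16) + t^(-15) - t^(-14) + t^(-13) - t^(-12) + t^(-11) - t^(-10) + t^(-9) + t^(-7):
  (-)t^(-22) = -7.59753e-18
  (+)t^(-21) = -4.55852e-17
  (-)t^(-20) = -2.73511e-16
  (+)t^(-19) = -1.64107e-15
  (-)t^(-18) = -9.8464e-15
  (+)t^(-17) = -5.90784e-14
  (-)t^(-16) = -3.5447e-13
  (+)t^(-15) = -2.12682e-12
  (-)t^(-14) = -1.27609e-11
  (+)t^(-13) = -7.65656e-11
  (-)t^(-12) = -4.59394e-10
  (+)t^(-11) = -2.75636e-09
  (-)t^(-10) = -1.65382e-08
  (+)t^(-9) = -9.9229e-08
  (+)t^(-7) = -3.57225e-06
Sum = (-7.59753e-18) + (-4.55852e-17) + (-2.73511e-16) + (-1.64107e-15) + (-9.8464e-15) + (-5.90784e-14) + (-3.5447e-13) + (-2.12682e-12) + (-1.27609e-11) + (-7.65656e-11) + (-4.59394e-10) + (-2.75636e-09) + (-1.65382e-08) + (-9.9229e-08) + (-3.57225e-06)
= -3.691319921e-06
Rounded to 6 significant figures: -3.69132e-06

-3.69132e-06


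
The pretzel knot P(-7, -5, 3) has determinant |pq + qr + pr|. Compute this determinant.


Step 1: Compute pq + qr + pr.
pq = (-7)*(-5) = 35
qr = (-5)*3 = -15
pr = (-7)*3 = -21
pq + qr + pr = 35 + (-15) + (-21) = -1
Step 2: Take absolute value.
det(P(-7,-5,3)) = |-1| = 1

1


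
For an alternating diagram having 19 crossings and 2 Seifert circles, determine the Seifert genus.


For alternating knots, g = (c - s + 1)/2.
= (19 - 2 + 1)/2
= 18/2 = 9

9


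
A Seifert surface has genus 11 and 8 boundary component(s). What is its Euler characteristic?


chi = 2 - 2g - b
= 2 - 2*11 - 8
= 2 - 22 - 8 = -28

-28


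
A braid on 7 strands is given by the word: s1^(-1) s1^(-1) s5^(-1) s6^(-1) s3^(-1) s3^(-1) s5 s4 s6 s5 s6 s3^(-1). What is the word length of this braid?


The word length counts the number of generators (including inverses).
Listing each generator: s1^(-1), s1^(-1), s5^(-1), s6^(-1), s3^(-1), s3^(-1), s5, s4, s6, s5, s6, s3^(-1)
There are 12 generators in this braid word.

12


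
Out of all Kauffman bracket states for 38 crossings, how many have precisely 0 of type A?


We choose which 0 of 38 crossings get A-smoothings.
C(38, 0) = 38! / (0! * 38!)
= 1

1


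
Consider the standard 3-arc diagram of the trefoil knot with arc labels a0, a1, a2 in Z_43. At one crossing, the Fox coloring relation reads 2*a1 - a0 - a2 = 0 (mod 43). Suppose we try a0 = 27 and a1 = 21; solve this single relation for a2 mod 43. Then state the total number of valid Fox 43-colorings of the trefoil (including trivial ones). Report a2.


Step 1: Apply the given crossing relation 2*a1 - a0 - a2 = 0 (mod 43).
  a2 = 2*a1 - a0 mod 43
  a2 = 2*21 - 27 mod 43
  a2 = 42 - 27 mod 43
  a2 = 15 mod 43 = 15
Step 2: The trefoil has determinant 3.
  Number of Fox p-colorings (p prime) is p^2 if p = 3, else p.
  Since 43 does not divide 3, only trivial (constant) colorings exist.
  (So the trial a0 = 27, a1 = 21 with a0 != a1 does NOT extend to a valid coloring of the whole trefoil: the other two crossing relations require 3*(a1 - a0) = 0 (mod 43), which fails.)
  Total colorings = 43
Step 3: a2 = 15, total Fox 43-colorings = 43

15


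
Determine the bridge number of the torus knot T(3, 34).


The bridge number of T(p,q) is min(p,q).
min(3, 34) = 3

3


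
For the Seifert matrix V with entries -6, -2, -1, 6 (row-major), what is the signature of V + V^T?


Step 1: V + V^T = [[-12, -3], [-3, 12]]
Step 2: trace = 0, det = -153
Step 3: Discriminant = 0^2 - 4*(-153) = 612
Step 4: Eigenvalues: 12.3693, -12.3693
Step 5: Signature = (# positive eigenvalues) - (# negative eigenvalues) = 0

0


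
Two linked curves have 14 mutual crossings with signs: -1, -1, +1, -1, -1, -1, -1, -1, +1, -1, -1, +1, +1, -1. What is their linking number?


Step 1: Count positive crossings: 4
Step 2: Count negative crossings: 10
Step 3: Sum of signs = 4 - 10 = -6
Step 4: Linking number = sum/2 = -6/2 = -3

-3


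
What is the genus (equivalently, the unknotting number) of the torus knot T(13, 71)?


For a torus knot T(p,q), both the unknotting number and genus equal (p-1)(q-1)/2.
= (13-1)(71-1)/2
= 12*70/2
= 840/2 = 420

420


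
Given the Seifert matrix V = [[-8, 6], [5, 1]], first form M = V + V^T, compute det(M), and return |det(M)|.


Step 1: Form V + V^T where V = [[-8, 6], [5, 1]]
  V^T = [[-8, 5], [6, 1]]
  V + V^T = [[-16, 11], [11, 2]]
Step 2: det(V + V^T) = (-16)*2 - 11*11
  = -32 - 121 = -153
Step 3: Knot determinant = |det(V + V^T)| = |-153| = 153

153


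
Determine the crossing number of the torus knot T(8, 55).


For a torus knot T(p, q) with gcd(p,q)=1,
the crossing number is min(p*(q-1), q*(p-1)).
p*(q-1) = 8*54 = 432
q*(p-1) = 55*7 = 385
min(432, 385) = 385

385


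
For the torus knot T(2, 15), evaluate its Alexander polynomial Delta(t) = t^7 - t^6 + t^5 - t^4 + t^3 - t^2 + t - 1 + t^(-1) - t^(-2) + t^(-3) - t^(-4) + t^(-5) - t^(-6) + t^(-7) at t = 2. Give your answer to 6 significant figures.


Substituting t = 2 into Delta(t) = t^7 - t^6 + t^5 - t^4 + t^3 - t^2 + t - 1 + t^(-1) - t^(-2) + t^(-3) - t^(-4) + t^(-5) - t^(-6) + t^(-7):
Term values: (128) + (-64) + (32) + (-16) + (8) + (-4) + (2) + (-1) + (0.5) + (-0.25) + (0.125) + (-0.0625) + (0.03125) + (-0.015625) + (0.0078125)
Sum = 85.3359375
Rounded to 6 significant figures: 85.3359

85.3359


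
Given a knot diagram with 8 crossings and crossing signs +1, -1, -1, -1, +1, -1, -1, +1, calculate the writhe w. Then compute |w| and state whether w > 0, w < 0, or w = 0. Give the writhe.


Step 1: Count positive crossings (+1).
Positive crossings: 3
Step 2: Count negative crossings (-1).
Negative crossings: 5
Step 3: Writhe = (positive) - (negative)
w = 3 - 5 = -2
Step 4: |w| = 2, and w is negative

-2


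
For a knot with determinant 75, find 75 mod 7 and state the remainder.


Step 1: A knot is p-colorable if and only if p divides its determinant.
Step 2: Compute 75 mod 7.
75 = 10 * 7 + 5
Step 3: 75 mod 7 = 5
Step 4: The knot is 7-colorable: no

5


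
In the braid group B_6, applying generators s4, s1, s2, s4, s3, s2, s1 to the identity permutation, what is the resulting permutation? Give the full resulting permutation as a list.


Starting with identity [1, 2, 3, 4, 5, 6].
Apply generators in sequence:
  After s4: [1, 2, 3, 5, 4, 6]
  After s1: [2, 1, 3, 5, 4, 6]
  After s2: [2, 3, 1, 5, 4, 6]
  After s4: [2, 3, 1, 4, 5, 6]
  After s3: [2, 3, 4, 1, 5, 6]
  After s2: [2, 4, 3, 1, 5, 6]
  After s1: [4, 2, 3, 1, 5, 6]
Final permutation: [4, 2, 3, 1, 5, 6]

[4, 2, 3, 1, 5, 6]


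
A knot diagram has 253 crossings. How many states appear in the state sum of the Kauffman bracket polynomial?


Each crossing contributes 2 choices (A-smoothing or B-smoothing).
Total states = 2^253 = 14474011154664524427946373126085988481658748083205070504932198000989141204992

14474011154664524427946373126085988481658748083205070504932198000989141204992


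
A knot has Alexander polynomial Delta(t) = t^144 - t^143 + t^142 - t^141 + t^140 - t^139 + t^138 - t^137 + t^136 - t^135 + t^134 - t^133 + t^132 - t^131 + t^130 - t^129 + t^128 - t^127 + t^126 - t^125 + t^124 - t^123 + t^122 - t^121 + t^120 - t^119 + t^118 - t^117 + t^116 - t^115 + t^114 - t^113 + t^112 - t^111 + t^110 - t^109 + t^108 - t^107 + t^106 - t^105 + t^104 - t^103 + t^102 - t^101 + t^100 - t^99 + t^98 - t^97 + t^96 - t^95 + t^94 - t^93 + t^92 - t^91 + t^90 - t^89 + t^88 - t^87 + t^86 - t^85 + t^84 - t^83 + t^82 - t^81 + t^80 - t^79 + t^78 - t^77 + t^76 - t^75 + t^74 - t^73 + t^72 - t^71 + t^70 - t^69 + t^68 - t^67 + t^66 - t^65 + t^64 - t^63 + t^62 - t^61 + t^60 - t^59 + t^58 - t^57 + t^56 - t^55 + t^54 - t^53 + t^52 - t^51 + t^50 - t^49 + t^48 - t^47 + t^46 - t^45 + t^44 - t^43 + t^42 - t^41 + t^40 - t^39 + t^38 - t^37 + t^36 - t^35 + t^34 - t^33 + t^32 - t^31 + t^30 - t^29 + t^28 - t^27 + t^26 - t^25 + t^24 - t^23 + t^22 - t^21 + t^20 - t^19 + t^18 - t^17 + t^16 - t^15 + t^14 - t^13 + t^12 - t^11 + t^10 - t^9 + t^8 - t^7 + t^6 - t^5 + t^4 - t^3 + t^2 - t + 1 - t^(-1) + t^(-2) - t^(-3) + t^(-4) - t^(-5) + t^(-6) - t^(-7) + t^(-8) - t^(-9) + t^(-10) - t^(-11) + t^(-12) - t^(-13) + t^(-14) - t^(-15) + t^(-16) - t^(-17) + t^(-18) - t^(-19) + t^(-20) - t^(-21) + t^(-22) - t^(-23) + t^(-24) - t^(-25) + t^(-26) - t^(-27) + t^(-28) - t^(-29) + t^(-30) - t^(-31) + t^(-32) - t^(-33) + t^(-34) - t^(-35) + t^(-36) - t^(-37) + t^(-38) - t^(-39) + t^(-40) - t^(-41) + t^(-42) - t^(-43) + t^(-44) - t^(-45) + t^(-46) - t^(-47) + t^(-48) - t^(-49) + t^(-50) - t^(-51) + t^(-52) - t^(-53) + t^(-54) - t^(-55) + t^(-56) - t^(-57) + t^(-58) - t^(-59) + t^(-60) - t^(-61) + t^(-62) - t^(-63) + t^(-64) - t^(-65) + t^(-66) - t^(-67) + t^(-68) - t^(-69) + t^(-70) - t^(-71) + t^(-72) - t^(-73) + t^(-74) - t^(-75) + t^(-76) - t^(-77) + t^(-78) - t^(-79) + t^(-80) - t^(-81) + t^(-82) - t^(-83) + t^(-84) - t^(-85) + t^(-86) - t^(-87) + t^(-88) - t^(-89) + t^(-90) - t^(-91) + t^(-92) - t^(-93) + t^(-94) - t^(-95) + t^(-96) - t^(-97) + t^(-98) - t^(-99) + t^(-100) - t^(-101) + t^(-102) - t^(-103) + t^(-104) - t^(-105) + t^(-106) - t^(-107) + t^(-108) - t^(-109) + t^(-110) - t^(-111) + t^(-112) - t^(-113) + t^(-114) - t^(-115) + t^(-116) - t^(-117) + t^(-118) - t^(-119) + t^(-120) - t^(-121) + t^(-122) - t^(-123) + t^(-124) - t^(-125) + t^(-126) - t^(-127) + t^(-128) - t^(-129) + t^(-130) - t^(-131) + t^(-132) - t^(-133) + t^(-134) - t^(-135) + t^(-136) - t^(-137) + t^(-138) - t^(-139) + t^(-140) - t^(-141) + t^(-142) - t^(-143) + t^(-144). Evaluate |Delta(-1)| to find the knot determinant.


Step 1: The polynomial has 289 terms with alternating signs, exponents from 144 down to -144.
Step 2: Substitute t = -1. The i-th term has coefficient (-1)^i and exponent (m-i),
  so its value is (-1)^i * (-1)^(m-i) = (-1)^m = 1 for every i.
Step 3: All 289 terms equal 1, so Delta(-1) = 289 * (1) = 289
Step 4: |Delta(-1)| = 289

289
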